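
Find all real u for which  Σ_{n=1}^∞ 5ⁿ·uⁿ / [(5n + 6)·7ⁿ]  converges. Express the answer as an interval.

[-7/5, 7/5)

The ratio of consecutive coefficients is [(5n + 6)/(5(n+1) + 6)] · 5/7 → 5/7.
Thus R = 1/(5/7) = 7/5.
Check u = 7/5: comparison with the harmonic series Σ 1/n shows the series diverges.
Check u = -7/5: an alternating series whose terms decrease to 0 in absolute value, so it converges by the Leibniz criterion.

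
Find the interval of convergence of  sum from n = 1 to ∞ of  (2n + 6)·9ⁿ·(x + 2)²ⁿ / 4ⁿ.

(-8/3, -4/3)

Ratio test: |a_{n+1}/a_n| = [(2(n+1) + 6)/(2n + 6)] · 9/4 → 9/4 as n → ∞.
Since the exponent of (x + 2) increases by 2 each term, convergence requires |x + 2|² < 4/9, hence R = 2/3.
When x = -4/3, the terms do not tend to 0, so the series diverges.
When x = -8/3, the n-th term does not approach 0; divergence by the term test.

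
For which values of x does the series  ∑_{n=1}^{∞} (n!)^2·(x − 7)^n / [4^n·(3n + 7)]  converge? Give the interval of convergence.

Apply the ratio test: |a_{n+1}| / |a_n| = (n+1)² · 1/4 · (3n + 7)/(3(n+1) + 7), which tends to ∞ as n → ∞.
The terms grow without bound for any (x − 7) ≠ 0, so R = 0 (convergence only at x = 7).

{7}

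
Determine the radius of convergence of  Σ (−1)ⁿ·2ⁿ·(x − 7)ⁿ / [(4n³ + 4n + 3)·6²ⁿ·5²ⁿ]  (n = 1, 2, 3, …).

R = 450

Apply the ratio test: |a_{n+1}| / |a_n| = [(4n³ + 4n + 3)/(4(n+1)³ + 4(n+1) + 3)] · 2/(36·25), which tends to 1/450 as n → ∞.
Convergence for |x − 7| · 1/450 < 1, i.e. |x − 7| < 450. So R = 450.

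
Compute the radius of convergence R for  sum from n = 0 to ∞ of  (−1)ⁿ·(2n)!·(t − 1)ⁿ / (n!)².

Apply the ratio test: |a_{n+1}| / |a_n| = (2n+1)·(2n+2)/(n+1)², which tends to 4 as n → ∞.
Convergence for |t − 1| · 4 < 1, i.e. |t − 1| < 1/4. So R = 1/4.

R = 1/4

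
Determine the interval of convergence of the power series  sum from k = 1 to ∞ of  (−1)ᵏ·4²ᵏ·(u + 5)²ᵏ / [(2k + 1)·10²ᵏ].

[-15/2, -5/2]

The ratio of consecutive coefficients is [(2k + 1)/(2(k+1) + 1)] · 16/100 → 4/25.
Writing y = (u + 5)², the series in y has radius 25/4, so |u + 5| < √(25/4) = 5/2 and R = 5/2.
Endpoint u = -5/2: an alternating series whose terms decrease to 0 in absolute value, so it converges by the Leibniz criterion.
Check u = -15/2: an alternating series whose terms decrease to 0 in absolute value, so it converges by the Leibniz criterion.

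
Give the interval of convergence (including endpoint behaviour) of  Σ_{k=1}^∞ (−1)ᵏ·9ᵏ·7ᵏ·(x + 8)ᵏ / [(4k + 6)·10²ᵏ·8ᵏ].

(-1304/63, 296/63]

By the ratio test, |a_{k+1}/a_k| = [(4k + 6)/(4(k+1) + 6)] · 9·7/(100·8) → 63/800.
Convergence for |x + 8| · 63/800 < 1, i.e. |x + 8| < 800/63. So R = 800/63.
At x = 296/63: the terms alternate in sign and decrease monotonically to 0 in absolute value (size ~ c/k), so the alternating series test gives convergence.
At x = -1304/63: the terms behave like c/k; limit comparison with the harmonic series gives divergence.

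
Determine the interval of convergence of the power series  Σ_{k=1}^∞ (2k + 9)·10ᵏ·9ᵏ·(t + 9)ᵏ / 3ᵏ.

Apply the ratio test: |a_{k+1}| / |a_k| = [(2(k+1) + 9)/(2k + 9)] · 10·9/3, which tends to 30 as k → ∞.
Convergence for |t + 9| · 30 < 1, i.e. |t + 9| < 1/30. So R = 1/30.
At t = -269/30: the terms have absolute value of order k, which does not tend to 0, so the series diverges by the divergence test.
Check t = -271/30: the terms have absolute value of order k, which does not tend to 0, so the series diverges by the divergence test.

(-271/30, -269/30)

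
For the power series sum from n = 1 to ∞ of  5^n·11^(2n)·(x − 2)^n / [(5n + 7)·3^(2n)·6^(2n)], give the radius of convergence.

R = 324/605

Ratio test: |a_{n+1}/a_n| = [(5n + 7)/(5(n+1) + 7)] · 5·121/(9·36) → 605/324 as n → ∞.
Hence the series converges for |x − 2| < 1/(605/324) = 324/605, so the radius of convergence is 324/605.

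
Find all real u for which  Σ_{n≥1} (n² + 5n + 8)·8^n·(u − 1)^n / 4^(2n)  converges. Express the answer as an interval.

(-1, 3)

Apply the ratio test: |a_{n+1}| / |a_n| = [((n+1)² + 5(n+1) + 8)/(n² + 5n + 8)] · 8/16, which tends to 1/2 as n → ∞.
Hence the series converges for |u − 1| < 1/(1/2) = 2, so the radius of convergence is 2.
Check u = 3: the terms have absolute value of order n², which does not tend to 0, so the series diverges by the divergence test.
When u = -1, the terms do not tend to 0, so the series diverges.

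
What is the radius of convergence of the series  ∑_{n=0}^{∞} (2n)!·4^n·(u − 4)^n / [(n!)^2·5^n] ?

Apply the ratio test: |a_{n+1}| / |a_n| = (2n+1)·(2n+2)/(n+1)² · 4/5, which tends to 16/5 as n → ∞.
Thus R = 1/(16/5) = 5/16.

R = 5/16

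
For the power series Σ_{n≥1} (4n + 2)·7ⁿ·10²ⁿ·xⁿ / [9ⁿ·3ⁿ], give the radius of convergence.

The ratio of consecutive coefficients is [(4(n+1) + 2)/(4n + 2)] · 7·100/(9·3) → 700/27.
The series converges when 700/27 · |x| < 1, giving R = 27/700.

R = 27/700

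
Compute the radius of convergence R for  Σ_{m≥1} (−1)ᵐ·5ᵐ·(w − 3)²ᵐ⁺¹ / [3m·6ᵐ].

Ratio test: |a_{m+1}/a_m| = [3m/3(m+1)] · 5/6 → 5/6 as m → ∞.
Successive powers of (w − 3) differ by 2, so the series converges when |w − 3|² · 5/6 < 1, i.e. |w − 3| < √(6/5). So R = √30/5.

R = √30/5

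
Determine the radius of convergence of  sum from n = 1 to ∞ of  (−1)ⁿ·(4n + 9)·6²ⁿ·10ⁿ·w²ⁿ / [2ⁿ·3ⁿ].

R = √15/30

By the ratio test, |a_{n+1}/a_n| = [(4(n+1) + 9)/(4n + 9)] · 36·10/(2·3) → 60.
Successive powers of w differ by 2, so the series converges when |w|² · 60 < 1, i.e. |w| < √(1/60). So R = √15/30.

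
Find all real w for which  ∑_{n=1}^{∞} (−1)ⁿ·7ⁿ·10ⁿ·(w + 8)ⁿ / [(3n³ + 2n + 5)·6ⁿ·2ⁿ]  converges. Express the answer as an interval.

The ratio of consecutive coefficients is [(3n³ + 2n + 5)/(3(n+1)³ + 2(n+1) + 5)] · 7·10/(6·2) → 35/6.
Hence the series converges for |w + 8| < 1/(35/6) = 6/35, so the radius of convergence is 6/35.
At w = -274/35: the terms are on the order of 1/n³, so the series converges absolutely by comparison with the p-series (p = 3 > 1).
Endpoint w = -286/35: absolute convergence follows by limit comparison with Σ 1/n³.

[-286/35, -274/35]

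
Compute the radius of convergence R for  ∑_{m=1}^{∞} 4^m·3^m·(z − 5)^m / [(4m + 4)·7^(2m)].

R = 49/12

The ratio of consecutive coefficients is [(4m + 4)/(4(m+1) + 4)] · 4·3/49 → 12/49.
Convergence for |z − 5| · 12/49 < 1, i.e. |z − 5| < 49/12. So R = 49/12.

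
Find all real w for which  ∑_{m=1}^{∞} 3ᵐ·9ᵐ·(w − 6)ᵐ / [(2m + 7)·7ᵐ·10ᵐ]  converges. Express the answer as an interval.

[92/27, 232/27)

By the ratio test, |a_{m+1}/a_m| = [(2m + 7)/(2(m+1) + 7)] · 3·9/(7·10) → 27/70.
Hence the series converges for |w − 6| < 1/(27/70) = 70/27, so the radius of convergence is 70/27.
Endpoint w = 232/27: the terms are asymptotic to a nonzero constant times 1/m, so the series diverges by limit comparison with Σ 1/m.
Endpoint w = 92/27: the terms alternate in sign and decrease monotonically to 0 in absolute value (size ~ c/m), so the alternating series test gives convergence.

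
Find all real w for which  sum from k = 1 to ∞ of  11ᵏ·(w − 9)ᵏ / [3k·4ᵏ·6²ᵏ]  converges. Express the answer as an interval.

[-45/11, 243/11)

Ratio test: |a_{k+1}/a_k| = [3k/3(k+1)] · 11/(4·36) → 11/144 as k → ∞.
Hence the series converges for |w − 9| < 1/(11/144) = 144/11, so the radius of convergence is 144/11.
At w = 243/11: the terms are asymptotic to a nonzero constant times 1/k, so the series diverges by limit comparison with Σ 1/k.
When w = -45/11, an alternating series whose terms decrease to 0 in absolute value, so it converges by the Leibniz criterion.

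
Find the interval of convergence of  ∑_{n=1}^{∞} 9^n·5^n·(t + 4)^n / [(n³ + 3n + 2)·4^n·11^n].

The ratio of consecutive coefficients is [(n³ + 3n + 2)/((n+1)³ + 3(n+1) + 2)] · 9·5/(4·11) → 45/44.
Hence the series converges for |t + 4| < 1/(45/44) = 44/45, so the radius of convergence is 44/45.
Check t = -136/45: the series is dominated by a constant times Σ 1/n³, which converges (p = 3 > 1).
Check t = -224/45: the terms are on the order of 1/n³, so the series converges absolutely by comparison with the p-series (p = 3 > 1).

[-224/45, -136/45]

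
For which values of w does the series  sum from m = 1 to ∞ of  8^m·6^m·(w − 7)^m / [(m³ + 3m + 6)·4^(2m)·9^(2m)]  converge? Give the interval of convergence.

[-20, 34]

The ratio of consecutive coefficients is [(m³ + 3m + 6)/((m+1)³ + 3(m+1) + 6)] · 8·6/(16·81) → 1/27.
Hence the series converges for |w − 7| < 1/(1/27) = 27, so the radius of convergence is 27.
At w = 34: the terms are on the order of 1/m³, so the series converges absolutely by comparison with the p-series (p = 3 > 1).
Endpoint w = -20: the series is dominated by a constant times Σ 1/m³, which converges (p = 3 > 1).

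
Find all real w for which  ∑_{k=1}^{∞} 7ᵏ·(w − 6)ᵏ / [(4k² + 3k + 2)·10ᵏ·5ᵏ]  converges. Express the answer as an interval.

Ratio test: |a_{k+1}/a_k| = [(4k² + 3k + 2)/(4(k+1)² + 3(k+1) + 2)] · 7/(10·5) → 7/50 as k → ∞.
Hence the series converges for |w − 6| < 1/(7/50) = 50/7, so the radius of convergence is 50/7.
At w = 92/7: absolute convergence follows by limit comparison with Σ 1/k².
Check w = -8/7: absolute convergence follows by limit comparison with Σ 1/k².

[-8/7, 92/7]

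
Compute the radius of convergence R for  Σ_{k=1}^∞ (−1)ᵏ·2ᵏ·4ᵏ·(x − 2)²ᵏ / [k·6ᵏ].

R = √3/2

Apply the ratio test: |a_{k+1}| / |a_k| = [k/(k+1)] · 2·4/6, which tends to 4/3 as k → ∞.
Successive powers of (x − 2) differ by 2, so the series converges when |x − 2|² · 4/3 < 1, i.e. |x − 2| < √(3/4). So R = √3/2.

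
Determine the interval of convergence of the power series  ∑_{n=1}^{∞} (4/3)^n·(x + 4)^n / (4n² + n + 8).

Apply the ratio test: |a_{n+1}| / |a_n| = [(4n² + n + 8)/(4(n+1)² + (n+1) + 8)] · 4/3, which tends to 4/3 as n → ∞.
Convergence for |x + 4| · 4/3 < 1, i.e. |x + 4| < 3/4. So R = 3/4.
When x = -13/4, the series is dominated by a constant times Σ 1/n², which converges (p = 2 > 1).
Endpoint x = -19/4: absolute convergence follows by limit comparison with Σ 1/n².

[-19/4, -13/4]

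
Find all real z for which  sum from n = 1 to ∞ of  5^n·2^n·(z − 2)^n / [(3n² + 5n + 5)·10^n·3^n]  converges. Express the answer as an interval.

Ratio test: |a_{n+1}/a_n| = [(3n² + 5n + 5)/(3(n+1)² + 5(n+1) + 5)] · 5·2/(10·3) → 1/3 as n → ∞.
Hence the series converges for |z − 2| < 1/(1/3) = 3, so the radius of convergence is 3.
Endpoint z = 5: absolute convergence follows by limit comparison with Σ 1/n².
When z = -1, the series is dominated by a constant times Σ 1/n², which converges (p = 2 > 1).

[-1, 5]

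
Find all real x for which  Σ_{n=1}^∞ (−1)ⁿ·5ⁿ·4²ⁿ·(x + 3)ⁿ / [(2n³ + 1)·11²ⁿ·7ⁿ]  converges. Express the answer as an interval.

[-1087/80, 607/80]

Apply the ratio test: |a_{n+1}| / |a_n| = [(2n³ + 1)/(2(n+1)³ + 1)] · 5·16/(121·7), which tends to 80/847 as n → ∞.
Thus R = 1/(80/847) = 847/80.
Endpoint x = 607/80: the terms are on the order of 1/n³, so the series converges absolutely by comparison with the p-series (p = 3 > 1).
Endpoint x = -1087/80: the series is dominated by a constant times Σ 1/n³, which converges (p = 3 > 1).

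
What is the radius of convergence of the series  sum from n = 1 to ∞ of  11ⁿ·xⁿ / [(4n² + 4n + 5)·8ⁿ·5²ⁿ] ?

The ratio of consecutive coefficients is [(4n² + 4n + 5)/(4(n+1)² + 4(n+1) + 5)] · 11/(8·25) → 11/200.
The series converges when 11/200 · |x| < 1, giving R = 200/11.

R = 200/11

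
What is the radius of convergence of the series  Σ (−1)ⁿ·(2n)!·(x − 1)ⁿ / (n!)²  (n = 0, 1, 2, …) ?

By the ratio test, |a_{n+1}/a_n| = (2n+1)·(2n+2)/(n+1)² → 4.
The series converges when 4 · |x − 1| < 1, giving R = 1/4.

R = 1/4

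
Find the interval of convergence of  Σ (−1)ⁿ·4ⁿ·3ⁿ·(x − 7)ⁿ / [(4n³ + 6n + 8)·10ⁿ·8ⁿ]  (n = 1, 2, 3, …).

The ratio of consecutive coefficients is [(4n³ + 6n + 8)/(4(n+1)³ + 6(n+1) + 8)] · 4·3/(10·8) → 3/20.
Thus R = 1/(3/20) = 20/3.
At x = 41/3: absolute convergence follows by limit comparison with Σ 1/n³.
When x = 1/3, the terms are on the order of 1/n³, so the series converges absolutely by comparison with the p-series (p = 3 > 1).

[1/3, 41/3]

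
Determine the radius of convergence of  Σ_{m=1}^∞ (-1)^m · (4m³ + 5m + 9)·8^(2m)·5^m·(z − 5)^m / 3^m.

R = 3/320

Apply the ratio test: |a_{m+1}| / |a_m| = [(4(m+1)³ + 5(m+1) + 9)/(4m³ + 5m + 9)] · 64·5/3, which tends to 320/3 as m → ∞.
The series converges when 320/3 · |z − 5| < 1, giving R = 3/320.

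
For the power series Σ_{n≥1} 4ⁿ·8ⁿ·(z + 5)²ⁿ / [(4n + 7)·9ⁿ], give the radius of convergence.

The ratio of consecutive coefficients is [(4n + 7)/(4(n+1) + 7)] · 4·8/9 → 32/9.
Since the exponent of (z + 5) increases by 2 each term, convergence requires |z + 5|² < 9/32, hence R = 3√2/8.

R = 3√2/8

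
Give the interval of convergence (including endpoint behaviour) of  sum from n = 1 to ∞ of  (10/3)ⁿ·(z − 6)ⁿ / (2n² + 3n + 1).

Ratio test: |a_{n+1}/a_n| = [(2n² + 3n + 1)/(2(n+1)² + 3(n+1) + 1)] · 10/3 → 10/3 as n → ∞.
The series converges when 10/3 · |z − 6| < 1, giving R = 3/10.
At z = 63/10: the series is dominated by a constant times Σ 1/n², which converges (p = 2 > 1).
Check z = 57/10: the terms are on the order of 1/n², so the series converges absolutely by comparison with the p-series (p = 2 > 1).

[57/10, 63/10]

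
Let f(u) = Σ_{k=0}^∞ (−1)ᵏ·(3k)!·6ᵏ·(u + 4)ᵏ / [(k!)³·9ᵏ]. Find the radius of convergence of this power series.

R = 1/18

The ratio of consecutive coefficients is (3k+1)·(3k+2)·(3k+3)/(k+1)³ · 6/9 → 18.
The series converges when 18 · |u + 4| < 1, giving R = 1/18.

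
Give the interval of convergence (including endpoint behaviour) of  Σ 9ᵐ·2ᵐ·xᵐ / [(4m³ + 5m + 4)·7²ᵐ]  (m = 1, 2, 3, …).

[-49/18, 49/18]

By the ratio test, |a_{m+1}/a_m| = [(4m³ + 5m + 4)/(4(m+1)³ + 5(m+1) + 4)] · 9·2/49 → 18/49.
Thus R = 1/(18/49) = 49/18.
Endpoint x = 49/18: the terms are on the order of 1/m³, so the series converges absolutely by comparison with the p-series (p = 3 > 1).
Check x = -49/18: absolute convergence follows by limit comparison with Σ 1/m³.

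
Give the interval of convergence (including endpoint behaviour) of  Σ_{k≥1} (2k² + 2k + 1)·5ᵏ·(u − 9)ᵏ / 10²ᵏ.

Apply the ratio test: |a_{k+1}| / |a_k| = [(2(k+1)² + 2(k+1) + 1)/(2k² + 2k + 1)] · 5/100, which tends to 1/20 as k → ∞.
Convergence for |u − 9| · 1/20 < 1, i.e. |u − 9| < 20. So R = 20.
When u = 29, the k-th term does not approach 0; divergence by the term test.
Endpoint u = -11: the k-th term does not approach 0; divergence by the term test.

(-11, 29)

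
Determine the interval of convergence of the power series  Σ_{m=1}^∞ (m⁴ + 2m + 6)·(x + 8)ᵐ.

(-9, -7)

Ratio test: |a_{m+1}/a_m| = ((m+1)⁴ + 2(m+1) + 6)/(m⁴ + 2m + 6) → 1 as m → ∞.
So the series converges when |x + 8| < 1 and diverges when |x + 8| > 1; R = 1.
Endpoint x = -7: the terms do not tend to 0, so the series diverges.
Endpoint x = -9: the m-th term does not approach 0; divergence by the term test.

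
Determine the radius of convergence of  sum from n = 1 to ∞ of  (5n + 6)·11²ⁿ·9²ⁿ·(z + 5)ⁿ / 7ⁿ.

The ratio of consecutive coefficients is [(5(n+1) + 6)/(5n + 6)] · 121·81/7 → 9801/7.
Hence the series converges for |z + 5| < 1/(9801/7) = 7/9801, so the radius of convergence is 7/9801.

R = 7/9801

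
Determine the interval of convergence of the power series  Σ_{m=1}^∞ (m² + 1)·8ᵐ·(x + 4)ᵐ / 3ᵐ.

(-35/8, -29/8)

The ratio of consecutive coefficients is [((m+1)² + 1)/(m² + 1)] · 8/3 → 8/3.
Thus R = 1/(8/3) = 3/8.
When x = -29/8, the terms have absolute value of order m², which does not tend to 0, so the series diverges by the divergence test.
Check x = -35/8: the terms have absolute value of order m², which does not tend to 0, so the series diverges by the divergence test.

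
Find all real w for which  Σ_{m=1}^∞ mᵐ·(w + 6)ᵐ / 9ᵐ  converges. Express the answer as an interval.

Root test: |a_m|^(1/m) = m/9 → ∞.
The root grows without bound, so R = 0 (convergence only at w = -6).

{-6}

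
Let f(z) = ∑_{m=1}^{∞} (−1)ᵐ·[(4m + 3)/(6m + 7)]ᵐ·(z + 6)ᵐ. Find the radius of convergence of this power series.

Applying the root test, |a_m|^(1/m) = (4m + 3)/(6m + 7) → 2/3.
Thus R = 1/(2/3) = 3/2.

R = 3/2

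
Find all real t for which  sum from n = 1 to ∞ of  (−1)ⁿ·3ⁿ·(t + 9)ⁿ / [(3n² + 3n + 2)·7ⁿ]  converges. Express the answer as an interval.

The ratio of consecutive coefficients is [(3n² + 3n + 2)/(3(n+1)² + 3(n+1) + 2)] · 3/7 → 3/7.
Convergence for |t + 9| · 3/7 < 1, i.e. |t + 9| < 7/3. So R = 7/3.
At t = -20/3: the series is dominated by a constant times Σ 1/n², which converges (p = 2 > 1).
Check t = -34/3: the series is dominated by a constant times Σ 1/n², which converges (p = 2 > 1).

[-34/3, -20/3]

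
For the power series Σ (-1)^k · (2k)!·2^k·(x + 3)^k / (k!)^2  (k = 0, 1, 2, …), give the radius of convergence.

R = 1/8

The ratio of consecutive coefficients is (2k+1)·(2k+2)/(k+1)² · 2 → 8.
Hence the series converges for |x + 3| < 1/(8) = 1/8, so the radius of convergence is 1/8.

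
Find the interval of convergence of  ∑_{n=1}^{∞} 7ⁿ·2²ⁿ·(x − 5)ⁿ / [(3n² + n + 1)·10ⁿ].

The ratio of consecutive coefficients is [(3n² + n + 1)/(3(n+1)² + (n+1) + 1)] · 7·4/10 → 14/5.
Thus R = 1/(14/5) = 5/14.
At x = 75/14: absolute convergence follows by limit comparison with Σ 1/n².
When x = 65/14, the series is dominated by a constant times Σ 1/n², which converges (p = 2 > 1).

[65/14, 75/14]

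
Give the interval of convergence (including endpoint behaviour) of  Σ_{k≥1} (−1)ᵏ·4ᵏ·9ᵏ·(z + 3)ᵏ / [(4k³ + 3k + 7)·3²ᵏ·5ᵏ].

Apply the ratio test: |a_{k+1}| / |a_k| = [(4k³ + 3k + 7)/(4(k+1)³ + 3(k+1) + 7)] · 4·9/(9·5), which tends to 4/5 as k → ∞.
Convergence for |z + 3| · 4/5 < 1, i.e. |z + 3| < 5/4. So R = 5/4.
Check z = -7/4: absolute convergence follows by limit comparison with Σ 1/k³.
Endpoint z = -17/4: absolute convergence follows by limit comparison with Σ 1/k³.

[-17/4, -7/4]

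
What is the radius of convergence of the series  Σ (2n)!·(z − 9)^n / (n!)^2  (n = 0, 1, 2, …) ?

Apply the ratio test: |a_{n+1}| / |a_n| = (2n+1)·(2n+2)/(n+1)², which tends to 4 as n → ∞.
Hence the series converges for |z − 9| < 1/(4) = 1/4, so the radius of convergence is 1/4.

R = 1/4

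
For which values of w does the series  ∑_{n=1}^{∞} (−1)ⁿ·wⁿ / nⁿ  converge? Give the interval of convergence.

(−∞, ∞)

Applying the root test, |a_n|^(1/n) = 1/n → 0.
The limit is 0 for every w, so R = ∞.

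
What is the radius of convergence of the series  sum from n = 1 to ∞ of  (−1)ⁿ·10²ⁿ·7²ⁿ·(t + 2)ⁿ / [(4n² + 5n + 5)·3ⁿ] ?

By the ratio test, |a_{n+1}/a_n| = [(4n² + 5n + 5)/(4(n+1)² + 5(n+1) + 5)] · 100·49/3 → 4900/3.
Convergence for |t + 2| · 4900/3 < 1, i.e. |t + 2| < 3/4900. So R = 3/4900.

R = 3/4900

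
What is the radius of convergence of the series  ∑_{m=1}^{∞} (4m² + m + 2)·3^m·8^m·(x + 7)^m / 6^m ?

R = 1/4

By the ratio test, |a_{m+1}/a_m| = [(4(m+1)² + (m+1) + 2)/(4m² + m + 2)] · 3·8/6 → 4.
Convergence for |x + 7| · 4 < 1, i.e. |x + 7| < 1/4. So R = 1/4.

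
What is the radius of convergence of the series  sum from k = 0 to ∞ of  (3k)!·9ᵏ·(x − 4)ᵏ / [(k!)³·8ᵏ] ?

The ratio of consecutive coefficients is (3k+1)·(3k+2)·(3k+3)/(k+1)³ · 9/8 → 243/8.
Convergence for |x − 4| · 243/8 < 1, i.e. |x − 4| < 8/243. So R = 8/243.

R = 8/243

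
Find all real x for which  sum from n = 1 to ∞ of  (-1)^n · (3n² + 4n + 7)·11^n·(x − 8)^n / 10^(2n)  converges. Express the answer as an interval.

The ratio of consecutive coefficients is [(3(n+1)² + 4(n+1) + 7)/(3n² + 4n + 7)] · 11/100 → 11/100.
Convergence for |x − 8| · 11/100 < 1, i.e. |x − 8| < 100/11. So R = 100/11.
Endpoint x = 188/11: the terms do not tend to 0, so the series diverges.
At x = -12/11: the terms do not tend to 0, so the series diverges.

(-12/11, 188/11)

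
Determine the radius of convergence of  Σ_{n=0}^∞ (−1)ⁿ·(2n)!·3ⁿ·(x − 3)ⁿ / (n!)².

Ratio test: |a_{n+1}/a_n| = (2n+1)·(2n+2)/(n+1)² · 3 → 12 as n → ∞.
Thus R = 1/(12) = 1/12.

R = 1/12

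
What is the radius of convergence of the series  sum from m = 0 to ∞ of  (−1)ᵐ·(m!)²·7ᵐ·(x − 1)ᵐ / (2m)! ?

R = 4/7

The ratio of consecutive coefficients is (m+1)²/[(2m+1)·(2m+2)] · 7 → 7/4.
Convergence for |x − 1| · 7/4 < 1, i.e. |x − 1| < 4/7. So R = 4/7.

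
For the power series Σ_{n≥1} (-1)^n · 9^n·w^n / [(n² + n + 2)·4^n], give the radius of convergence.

R = 4/9

Apply the ratio test: |a_{n+1}| / |a_n| = [(n² + n + 2)/((n+1)² + (n+1) + 2)] · 9/4, which tends to 9/4 as n → ∞.
Thus R = 1/(9/4) = 4/9.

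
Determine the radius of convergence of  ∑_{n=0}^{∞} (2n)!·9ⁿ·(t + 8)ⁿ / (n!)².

R = 1/36

Apply the ratio test: |a_{n+1}| / |a_n| = (2n+1)·(2n+2)/(n+1)² · 9, which tends to 36 as n → ∞.
The series converges when 36 · |t + 8| < 1, giving R = 1/36.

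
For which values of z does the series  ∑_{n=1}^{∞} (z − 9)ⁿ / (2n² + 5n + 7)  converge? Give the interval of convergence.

By the ratio test, |a_{n+1}/a_n| = (2n² + 5n + 7)/(2(n+1)² + 5(n+1) + 7) → 1.
So the series converges when |z − 9| < 1 and diverges when |z − 9| > 1; R = 1.
Endpoint z = 10: absolute convergence follows by limit comparison with Σ 1/n².
Endpoint z = 8: the terms are on the order of 1/n², so the series converges absolutely by comparison with the p-series (p = 2 > 1).

[8, 10]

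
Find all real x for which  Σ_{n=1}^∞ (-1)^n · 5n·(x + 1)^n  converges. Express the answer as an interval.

Ratio test: |a_{n+1}/a_n| = 5(n+1)/5n → 1 as n → ∞.
So the series converges when |x + 1| < 1 and diverges when |x + 1| > 1; R = 1.
When x = 0, the n-th term does not approach 0; divergence by the term test.
Endpoint x = -2: the n-th term does not approach 0; divergence by the term test.

(-2, 0)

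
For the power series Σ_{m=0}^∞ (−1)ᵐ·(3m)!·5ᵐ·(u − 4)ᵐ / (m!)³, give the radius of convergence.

The ratio of consecutive coefficients is (3m+1)·(3m+2)·(3m+3)/(m+1)³ · 5 → 135.
Convergence for |u − 4| · 135 < 1, i.e. |u − 4| < 1/135. So R = 1/135.

R = 1/135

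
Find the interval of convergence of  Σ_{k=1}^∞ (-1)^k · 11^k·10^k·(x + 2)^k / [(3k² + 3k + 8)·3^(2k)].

By the ratio test, |a_{k+1}/a_k| = [(3k² + 3k + 8)/(3(k+1)² + 3(k+1) + 8)] · 11·10/9 → 110/9.
Convergence for |x + 2| · 110/9 < 1, i.e. |x + 2| < 9/110. So R = 9/110.
At x = -211/110: the series is dominated by a constant times Σ 1/k², which converges (p = 2 > 1).
Endpoint x = -229/110: the terms are on the order of 1/k², so the series converges absolutely by comparison with the p-series (p = 2 > 1).

[-229/110, -211/110]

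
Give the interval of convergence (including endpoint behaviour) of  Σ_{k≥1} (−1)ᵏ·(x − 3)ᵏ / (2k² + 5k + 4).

Apply the ratio test: |a_{k+1}| / |a_k| = (2k² + 5k + 4)/(2(k+1)² + 5(k+1) + 4), which tends to 1 as k → ∞.
Convergence for |x − 3| < 1, so R = 1.
Endpoint x = 4: the series is dominated by a constant times Σ 1/k², which converges (p = 2 > 1).
Endpoint x = 2: absolute convergence follows by limit comparison with Σ 1/k².

[2, 4]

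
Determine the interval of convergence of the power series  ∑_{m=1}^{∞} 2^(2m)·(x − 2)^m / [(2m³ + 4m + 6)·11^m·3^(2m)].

By the ratio test, |a_{m+1}/a_m| = [(2m³ + 4m + 6)/(2(m+1)³ + 4(m+1) + 6)] · 4/(11·9) → 4/99.
Convergence for |x − 2| · 4/99 < 1, i.e. |x − 2| < 99/4. So R = 99/4.
Check x = 107/4: absolute convergence follows by limit comparison with Σ 1/m³.
Endpoint x = -91/4: the series is dominated by a constant times Σ 1/m³, which converges (p = 3 > 1).

[-91/4, 107/4]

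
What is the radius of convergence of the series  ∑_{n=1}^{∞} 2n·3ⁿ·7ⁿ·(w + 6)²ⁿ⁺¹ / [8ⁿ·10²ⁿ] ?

R = 20√42/21

By the ratio test, |a_{n+1}/a_n| = [2(n+1)/2n] · 3·7/(8·100) → 21/800.
Since the exponent of (w + 6) increases by 2 each term, convergence requires |w + 6|² < 800/21, hence R = 20√42/21.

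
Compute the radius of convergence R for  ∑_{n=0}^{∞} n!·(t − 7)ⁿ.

The ratio of consecutive coefficients is (n+1) → ∞.
The ratio grows without bound, so the series diverges whenever (t − 7) ≠ 0; it converges only at t = 7. R = 0.

R = 0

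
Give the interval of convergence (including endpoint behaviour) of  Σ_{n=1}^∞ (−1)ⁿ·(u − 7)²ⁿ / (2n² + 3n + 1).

[6, 8]

Apply the ratio test: |a_{n+1}| / |a_n| = (2n² + 3n + 1)/(2(n+1)² + 3(n+1) + 1), which tends to 1 as n → ∞.
Since the exponent of (u − 7) increases by 2 each term, convergence requires |u − 7|² < 1, hence R = 1.
Check u = 8: absolute convergence follows by limit comparison with Σ 1/n².
When u = 6, the series is dominated by a constant times Σ 1/n², which converges (p = 2 > 1).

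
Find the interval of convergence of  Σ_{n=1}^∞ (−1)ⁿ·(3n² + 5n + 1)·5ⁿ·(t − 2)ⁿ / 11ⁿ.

The ratio of consecutive coefficients is [(3(n+1)² + 5(n+1) + 1)/(3n² + 5n + 1)] · 5/11 → 5/11.
The series converges when 5/11 · |t − 2| < 1, giving R = 11/5.
Endpoint t = 21/5: the terms do not tend to 0, so the series diverges.
Check t = -1/5: the terms do not tend to 0, so the series diverges.

(-1/5, 21/5)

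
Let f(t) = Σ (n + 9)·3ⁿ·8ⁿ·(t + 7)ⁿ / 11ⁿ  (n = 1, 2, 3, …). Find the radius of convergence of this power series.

R = 11/24

Apply the ratio test: |a_{n+1}| / |a_n| = [((n+1) + 9)/(n + 9)] · 3·8/11, which tends to 24/11 as n → ∞.
Hence the series converges for |t + 7| < 1/(24/11) = 11/24, so the radius of convergence is 11/24.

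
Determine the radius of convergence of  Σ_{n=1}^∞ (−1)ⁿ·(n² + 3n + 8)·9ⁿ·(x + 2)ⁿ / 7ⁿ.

R = 7/9

The ratio of consecutive coefficients is [((n+1)² + 3(n+1) + 8)/(n² + 3n + 8)] · 9/7 → 9/7.
Thus R = 1/(9/7) = 7/9.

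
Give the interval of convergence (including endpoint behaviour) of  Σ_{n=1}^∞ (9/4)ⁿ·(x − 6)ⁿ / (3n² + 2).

[50/9, 58/9]

Apply the ratio test: |a_{n+1}| / |a_n| = [(3n² + 2)/(3(n+1)² + 2)] · 9/4, which tends to 9/4 as n → ∞.
Convergence for |x − 6| · 9/4 < 1, i.e. |x − 6| < 4/9. So R = 4/9.
At x = 58/9: absolute convergence follows by limit comparison with Σ 1/n².
Check x = 50/9: the series is dominated by a constant times Σ 1/n², which converges (p = 2 > 1).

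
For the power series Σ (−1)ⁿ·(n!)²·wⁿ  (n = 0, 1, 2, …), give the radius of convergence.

R = 0

Apply the ratio test: |a_{n+1}| / |a_n| = (n+1)², which tends to ∞ as n → ∞.
The ratio grows without bound, so the series diverges whenever w ≠ 0; it converges only at w = 0. R = 0.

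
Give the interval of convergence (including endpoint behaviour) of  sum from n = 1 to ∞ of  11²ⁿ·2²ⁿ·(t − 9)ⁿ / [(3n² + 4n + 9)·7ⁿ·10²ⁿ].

By the ratio test, |a_{n+1}/a_n| = [(3n² + 4n + 9)/(3(n+1)² + 4(n+1) + 9)] · 121·4/(7·100) → 121/175.
Thus R = 1/(121/175) = 175/121.
Endpoint t = 1264/121: the series is dominated by a constant times Σ 1/n², which converges (p = 2 > 1).
Endpoint t = 914/121: the series is dominated by a constant times Σ 1/n², which converges (p = 2 > 1).

[914/121, 1264/121]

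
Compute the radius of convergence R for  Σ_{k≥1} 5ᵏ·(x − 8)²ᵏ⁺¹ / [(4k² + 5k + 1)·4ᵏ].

Ratio test: |a_{k+1}/a_k| = [(4k² + 5k + 1)/(4(k+1)² + 5(k+1) + 1)] · 5/4 → 5/4 as k → ∞.
Since the exponent of (x − 8) increases by 2 each term, convergence requires |x − 8|² < 4/5, hence R = 2√5/5.

R = 2√5/5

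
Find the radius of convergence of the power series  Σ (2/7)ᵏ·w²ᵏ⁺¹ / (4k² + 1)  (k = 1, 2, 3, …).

R = √14/2

The ratio of consecutive coefficients is [(4k² + 1)/(4(k+1)² + 1)] · 2/7 → 2/7.
Since the exponent of w increases by 2 each term, convergence requires |w|² < 7/2, hence R = √14/2.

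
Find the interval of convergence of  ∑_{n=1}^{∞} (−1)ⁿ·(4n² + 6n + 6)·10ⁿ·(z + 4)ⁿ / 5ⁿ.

(-9/2, -7/2)

By the ratio test, |a_{n+1}/a_n| = [(4(n+1)² + 6(n+1) + 6)/(4n² + 6n + 6)] · 10/5 → 2.
Thus R = 1/(2) = 1/2.
When z = -7/2, the n-th term does not approach 0; divergence by the term test.
Endpoint z = -9/2: the n-th term does not approach 0; divergence by the term test.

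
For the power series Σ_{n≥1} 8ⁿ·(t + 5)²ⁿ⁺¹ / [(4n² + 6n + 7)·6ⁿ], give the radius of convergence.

R = √3/2

The ratio of consecutive coefficients is [(4n² + 6n + 7)/(4(n+1)² + 6(n+1) + 7)] · 8/6 → 4/3.
Since the exponent of (t + 5) increases by 2 each term, convergence requires |t + 5|² < 3/4, hence R = √3/2.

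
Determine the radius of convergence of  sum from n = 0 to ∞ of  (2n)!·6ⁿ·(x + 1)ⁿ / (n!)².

The ratio of consecutive coefficients is (2n+1)·(2n+2)/(n+1)² · 6 → 24.
Convergence for |x + 1| · 24 < 1, i.e. |x + 1| < 1/24. So R = 1/24.

R = 1/24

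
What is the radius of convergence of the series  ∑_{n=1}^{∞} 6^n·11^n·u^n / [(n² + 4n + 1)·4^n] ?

Apply the ratio test: |a_{n+1}| / |a_n| = [(n² + 4n + 1)/((n+1)² + 4(n+1) + 1)] · 6·11/4, which tends to 33/2 as n → ∞.
The series converges when 33/2 · |u| < 1, giving R = 2/33.

R = 2/33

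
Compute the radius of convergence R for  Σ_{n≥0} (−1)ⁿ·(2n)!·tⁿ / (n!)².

R = 1/4

The ratio of consecutive coefficients is (2n+1)·(2n+2)/(n+1)² → 4.
Thus R = 1/(4) = 1/4.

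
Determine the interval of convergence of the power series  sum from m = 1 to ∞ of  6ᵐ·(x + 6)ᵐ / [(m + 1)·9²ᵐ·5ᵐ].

[-147/2, 123/2)

Apply the ratio test: |a_{m+1}| / |a_m| = [(m + 1)/((m+1) + 1)] · 6/(81·5), which tends to 2/135 as m → ∞.
Convergence for |x + 6| · 2/135 < 1, i.e. |x + 6| < 135/2. So R = 135/2.
Endpoint x = 123/2: comparison with the harmonic series Σ 1/m shows the series diverges.
Endpoint x = -147/2: convergence follows from the alternating series test (terms decrease monotonically to 0).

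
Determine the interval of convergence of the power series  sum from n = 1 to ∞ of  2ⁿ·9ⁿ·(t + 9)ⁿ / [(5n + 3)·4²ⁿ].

[-89/9, -73/9)

By the ratio test, |a_{n+1}/a_n| = [(5n + 3)/(5(n+1) + 3)] · 2·9/16 → 9/8.
Thus R = 1/(9/8) = 8/9.
When t = -73/9, the terms are asymptotic to a nonzero constant times 1/n, so the series diverges by limit comparison with Σ 1/n.
At t = -89/9: the terms alternate in sign and decrease monotonically to 0 in absolute value (size ~ c/n), so the alternating series test gives convergence.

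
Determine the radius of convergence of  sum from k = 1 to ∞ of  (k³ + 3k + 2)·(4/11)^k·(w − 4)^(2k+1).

Ratio test: |a_{k+1}/a_k| = [((k+1)³ + 3(k+1) + 2)/(k³ + 3k + 2)] · 4/11 → 4/11 as k → ∞.
Since the exponent of (w − 4) increases by 2 each term, convergence requires |w − 4|² < 11/4, hence R = √11/2.

R = √11/2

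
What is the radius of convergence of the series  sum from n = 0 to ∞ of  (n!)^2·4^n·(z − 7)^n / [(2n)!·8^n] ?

Ratio test: |a_{n+1}/a_n| = (n+1)²/[(2n+1)·(2n+2)] · 4/8 → 1/8 as n → ∞.
Hence the series converges for |z − 7| < 1/(1/8) = 8, so the radius of convergence is 8.

R = 8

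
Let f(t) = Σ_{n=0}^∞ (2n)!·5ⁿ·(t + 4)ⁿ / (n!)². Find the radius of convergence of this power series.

R = 1/20

Apply the ratio test: |a_{n+1}| / |a_n| = (2n+1)·(2n+2)/(n+1)² · 5, which tends to 20 as n → ∞.
Thus R = 1/(20) = 1/20.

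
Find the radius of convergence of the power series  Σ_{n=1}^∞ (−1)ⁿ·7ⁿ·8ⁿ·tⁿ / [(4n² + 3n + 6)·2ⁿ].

R = 1/28

Apply the ratio test: |a_{n+1}| / |a_n| = [(4n² + 3n + 6)/(4(n+1)² + 3(n+1) + 6)] · 7·8/2, which tends to 28 as n → ∞.
Hence the series converges for |t| < 1/(28) = 1/28, so the radius of convergence is 1/28.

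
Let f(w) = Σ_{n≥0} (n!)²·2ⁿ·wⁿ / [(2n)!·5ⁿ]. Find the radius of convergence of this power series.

R = 10

Apply the ratio test: |a_{n+1}| / |a_n| = (n+1)²/[(2n+1)·(2n+2)] · 2/5, which tends to 1/10 as n → ∞.
The series converges when 1/10 · |w| < 1, giving R = 10.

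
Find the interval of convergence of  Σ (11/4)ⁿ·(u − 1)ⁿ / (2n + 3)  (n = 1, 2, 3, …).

Apply the ratio test: |a_{n+1}| / |a_n| = [(2n + 3)/(2(n+1) + 3)] · 11/4, which tends to 11/4 as n → ∞.
Thus R = 1/(11/4) = 4/11.
When u = 15/11, comparison with the harmonic series Σ 1/n shows the series diverges.
When u = 7/11, an alternating series whose terms decrease to 0 in absolute value, so it converges by the Leibniz criterion.

[7/11, 15/11)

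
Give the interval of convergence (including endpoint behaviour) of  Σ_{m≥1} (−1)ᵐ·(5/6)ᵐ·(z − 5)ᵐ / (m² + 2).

Apply the ratio test: |a_{m+1}| / |a_m| = [(m² + 2)/((m+1)² + 2)] · 5/6, which tends to 5/6 as m → ∞.
Hence the series converges for |z − 5| < 1/(5/6) = 6/5, so the radius of convergence is 6/5.
At z = 31/5: absolute convergence follows by limit comparison with Σ 1/m².
When z = 19/5, the series is dominated by a constant times Σ 1/m², which converges (p = 2 > 1).

[19/5, 31/5]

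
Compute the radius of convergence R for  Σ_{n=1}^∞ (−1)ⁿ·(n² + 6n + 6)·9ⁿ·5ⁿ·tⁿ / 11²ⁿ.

R = 121/45

The ratio of consecutive coefficients is [((n+1)² + 6(n+1) + 6)/(n² + 6n + 6)] · 9·5/121 → 45/121.
Convergence for |t| · 45/121 < 1, i.e. |t| < 121/45. So R = 121/45.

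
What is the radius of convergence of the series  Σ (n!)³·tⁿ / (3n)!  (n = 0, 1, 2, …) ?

R = 27

Ratio test: |a_{n+1}/a_n| = (n+1)³/[(3n+1)·(3n+2)·(3n+3)] → 1/27 as n → ∞.
Thus R = 1/(1/27) = 27.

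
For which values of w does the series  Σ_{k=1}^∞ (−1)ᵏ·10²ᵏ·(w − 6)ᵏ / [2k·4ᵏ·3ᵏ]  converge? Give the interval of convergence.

Apply the ratio test: |a_{k+1}| / |a_k| = [2k/2(k+1)] · 100/(4·3), which tends to 25/3 as k → ∞.
Thus R = 1/(25/3) = 3/25.
When w = 153/25, the terms alternate in sign and decrease monotonically to 0 in absolute value (size ~ c/k), so the alternating series test gives convergence.
Check w = 147/25: the terms are asymptotic to a nonzero constant times 1/k, so the series diverges by limit comparison with Σ 1/k.

(147/25, 153/25]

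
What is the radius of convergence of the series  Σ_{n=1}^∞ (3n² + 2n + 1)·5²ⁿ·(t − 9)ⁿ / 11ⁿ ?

R = 11/25

Ratio test: |a_{n+1}/a_n| = [(3(n+1)² + 2(n+1) + 1)/(3n² + 2n + 1)] · 25/11 → 25/11 as n → ∞.
Convergence for |t − 9| · 25/11 < 1, i.e. |t − 9| < 11/25. So R = 11/25.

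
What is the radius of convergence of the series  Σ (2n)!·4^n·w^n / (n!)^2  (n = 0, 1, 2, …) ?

The ratio of consecutive coefficients is (2n+1)·(2n+2)/(n+1)² · 4 → 16.
Thus R = 1/(16) = 1/16.

R = 1/16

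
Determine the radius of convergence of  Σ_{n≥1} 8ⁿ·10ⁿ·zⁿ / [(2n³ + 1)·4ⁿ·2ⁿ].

R = 1/10

By the ratio test, |a_{n+1}/a_n| = [(2n³ + 1)/(2(n+1)³ + 1)] · 8·10/(4·2) → 10.
Convergence for |z| · 10 < 1, i.e. |z| < 1/10. So R = 1/10.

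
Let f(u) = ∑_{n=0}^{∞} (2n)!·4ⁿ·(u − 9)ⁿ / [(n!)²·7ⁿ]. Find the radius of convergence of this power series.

R = 7/16

Ratio test: |a_{n+1}/a_n| = (2n+1)·(2n+2)/(n+1)² · 4/7 → 16/7 as n → ∞.
Convergence for |u − 9| · 16/7 < 1, i.e. |u − 9| < 7/16. So R = 7/16.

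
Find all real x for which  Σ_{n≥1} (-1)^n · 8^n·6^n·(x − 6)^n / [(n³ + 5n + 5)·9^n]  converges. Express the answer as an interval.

Ratio test: |a_{n+1}/a_n| = [(n³ + 5n + 5)/((n+1)³ + 5(n+1) + 5)] · 8·6/9 → 16/3 as n → ∞.
Convergence for |x − 6| · 16/3 < 1, i.e. |x − 6| < 3/16. So R = 3/16.
When x = 99/16, the terms are on the order of 1/n³, so the series converges absolutely by comparison with the p-series (p = 3 > 1).
Endpoint x = 93/16: the terms are on the order of 1/n³, so the series converges absolutely by comparison with the p-series (p = 3 > 1).

[93/16, 99/16]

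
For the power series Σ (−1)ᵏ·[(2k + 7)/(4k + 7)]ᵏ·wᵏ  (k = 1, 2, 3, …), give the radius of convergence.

Root test: |a_k|^(1/k) = (2k + 7)/(4k + 7) → 1/2.
Hence the series converges for |w| < 1/(1/2) = 2, so the radius of convergence is 2.

R = 2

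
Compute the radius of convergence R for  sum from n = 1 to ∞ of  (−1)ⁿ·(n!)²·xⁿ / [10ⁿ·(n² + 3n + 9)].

R = 0

Ratio test: |a_{n+1}/a_n| = (n+1)² · 1/10 · (n² + 3n + 9)/((n+1)² + 3(n+1) + 9) → ∞ as n → ∞.
The terms grow without bound for any x ≠ 0, so R = 0 (convergence only at x = 0).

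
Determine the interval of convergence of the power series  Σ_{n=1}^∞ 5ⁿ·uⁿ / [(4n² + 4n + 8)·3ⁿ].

[-3/5, 3/5]

The ratio of consecutive coefficients is [(4n² + 4n + 8)/(4(n+1)² + 4(n+1) + 8)] · 5/3 → 5/3.
Hence the series converges for |u| < 1/(5/3) = 3/5, so the radius of convergence is 3/5.
Endpoint u = 3/5: the terms are on the order of 1/n², so the series converges absolutely by comparison with the p-series (p = 2 > 1).
When u = -3/5, absolute convergence follows by limit comparison with Σ 1/n².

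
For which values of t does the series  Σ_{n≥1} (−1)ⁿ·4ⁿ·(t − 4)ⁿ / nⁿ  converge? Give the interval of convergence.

Applying the root test, |a_n|^(1/n) = 4/n → 0.
The limit is 0 for every t, so R = ∞.

(−∞, ∞)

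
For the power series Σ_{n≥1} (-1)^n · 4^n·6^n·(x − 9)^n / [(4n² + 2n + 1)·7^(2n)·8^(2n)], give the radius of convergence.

The ratio of consecutive coefficients is [(4n² + 2n + 1)/(4(n+1)² + 2(n+1) + 1)] · 4·6/(49·64) → 3/392.
The series converges when 3/392 · |x − 9| < 1, giving R = 392/3.

R = 392/3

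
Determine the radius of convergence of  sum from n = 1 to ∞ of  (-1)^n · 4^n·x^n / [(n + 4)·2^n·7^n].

Ratio test: |a_{n+1}/a_n| = [(n + 4)/((n+1) + 4)] · 4/(2·7) → 2/7 as n → ∞.
Thus R = 1/(2/7) = 7/2.

R = 7/2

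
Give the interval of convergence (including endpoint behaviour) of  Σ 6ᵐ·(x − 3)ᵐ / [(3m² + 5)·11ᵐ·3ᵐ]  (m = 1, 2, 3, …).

Ratio test: |a_{m+1}/a_m| = [(3m² + 5)/(3(m+1)² + 5)] · 6/(11·3) → 2/11 as m → ∞.
Hence the series converges for |x − 3| < 1/(2/11) = 11/2, so the radius of convergence is 11/2.
Endpoint x = 17/2: the terms are on the order of 1/m², so the series converges absolutely by comparison with the p-series (p = 2 > 1).
Check x = -5/2: the terms are on the order of 1/m², so the series converges absolutely by comparison with the p-series (p = 2 > 1).

[-5/2, 17/2]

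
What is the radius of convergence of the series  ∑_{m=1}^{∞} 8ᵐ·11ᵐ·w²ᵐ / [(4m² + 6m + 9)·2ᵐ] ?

R = √11/22

By the ratio test, |a_{m+1}/a_m| = [(4m² + 6m + 9)/(4(m+1)² + 6(m+1) + 9)] · 8·11/2 → 44.
Successive powers of w differ by 2, so the series converges when |w|² · 44 < 1, i.e. |w| < √(1/44). So R = √11/22.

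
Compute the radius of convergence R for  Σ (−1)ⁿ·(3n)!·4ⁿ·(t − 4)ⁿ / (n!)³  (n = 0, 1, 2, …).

R = 1/108

By the ratio test, |a_{n+1}/a_n| = (3n+1)·(3n+2)·(3n+3)/(n+1)³ · 4 → 108.
Hence the series converges for |t − 4| < 1/(108) = 1/108, so the radius of convergence is 1/108.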